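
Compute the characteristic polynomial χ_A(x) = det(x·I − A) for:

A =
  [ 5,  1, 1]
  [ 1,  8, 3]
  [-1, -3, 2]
x^3 - 15*x^2 + 75*x - 125

Expanding det(x·I − A) (e.g. by cofactor expansion or by noting that A is similar to its Jordan form J, which has the same characteristic polynomial as A) gives
  χ_A(x) = x^3 - 15*x^2 + 75*x - 125
which factors as (x - 5)^3. The eigenvalues (with algebraic multiplicities) are λ = 5 with multiplicity 3.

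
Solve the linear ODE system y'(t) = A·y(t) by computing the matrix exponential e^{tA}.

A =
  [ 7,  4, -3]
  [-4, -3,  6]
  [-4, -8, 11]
e^{tA} =
  [2*t*exp(5*t) + exp(5*t), 4*t*exp(5*t), -3*t*exp(5*t)]
  [-4*t*exp(5*t), -8*t*exp(5*t) + exp(5*t), 6*t*exp(5*t)]
  [-4*t*exp(5*t), -8*t*exp(5*t), 6*t*exp(5*t) + exp(5*t)]

Strategy: write A = P · J · P⁻¹ where J is a Jordan canonical form, so e^{tA} = P · e^{tJ} · P⁻¹, and e^{tJ} can be computed block-by-block.

A has Jordan form
J =
  [5, 1, 0]
  [0, 5, 0]
  [0, 0, 5]
(up to reordering of blocks).

Per-block formulas:
  For a 2×2 Jordan block J_2(5): exp(t · J_2(5)) = e^(5t)·(I + t·N), where N is the 2×2 nilpotent shift.
  For a 1×1 block at λ = 5: exp(t · [5]) = [e^(5t)].

After assembling e^{tJ} and conjugating by P, we get:

e^{tA} =
  [2*t*exp(5*t) + exp(5*t), 4*t*exp(5*t), -3*t*exp(5*t)]
  [-4*t*exp(5*t), -8*t*exp(5*t) + exp(5*t), 6*t*exp(5*t)]
  [-4*t*exp(5*t), -8*t*exp(5*t), 6*t*exp(5*t) + exp(5*t)]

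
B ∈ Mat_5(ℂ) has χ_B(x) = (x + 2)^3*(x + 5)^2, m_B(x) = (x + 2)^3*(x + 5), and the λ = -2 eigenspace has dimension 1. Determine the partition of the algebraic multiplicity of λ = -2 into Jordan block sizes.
Block sizes for λ = -2: [3]

Step 1 — from the characteristic polynomial, algebraic multiplicity of λ = -2 is 3. From dim ker(B − (-2)·I) = 1, there are exactly 1 Jordan blocks for λ = -2.
Step 2 — from the minimal polynomial, the factor (x + 2)^3 tells us the largest block for λ = -2 has size 3.
Step 3 — with total size 3, 1 blocks, and largest block 3, the block sizes (in nonincreasing order) are [3].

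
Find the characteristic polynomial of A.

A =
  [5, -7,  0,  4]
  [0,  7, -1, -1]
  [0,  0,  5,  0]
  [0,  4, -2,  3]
x^4 - 20*x^3 + 150*x^2 - 500*x + 625

Expanding det(x·I − A) (e.g. by cofactor expansion or by noting that A is similar to its Jordan form J, which has the same characteristic polynomial as A) gives
  χ_A(x) = x^4 - 20*x^3 + 150*x^2 - 500*x + 625
which factors as (x - 5)^4. The eigenvalues (with algebraic multiplicities) are λ = 5 with multiplicity 4.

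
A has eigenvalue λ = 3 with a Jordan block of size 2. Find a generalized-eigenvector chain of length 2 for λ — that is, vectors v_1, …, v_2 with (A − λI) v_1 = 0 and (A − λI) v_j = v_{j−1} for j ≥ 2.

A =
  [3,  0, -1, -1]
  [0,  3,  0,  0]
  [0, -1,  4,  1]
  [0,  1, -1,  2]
A Jordan chain for λ = 3 of length 2:
v_1 = (0, 0, -1, 1)ᵀ
v_2 = (0, 1, 0, 0)ᵀ

Let N = A − (3)·I. We want v_2 with N^2 v_2 = 0 but N^1 v_2 ≠ 0; then v_{j-1} := N · v_j for j = 2, …, 2.

Pick v_2 = (0, 1, 0, 0)ᵀ.
Then v_1 = N · v_2 = (0, 0, -1, 1)ᵀ.

Sanity check: (A − (3)·I) v_1 = (0, 0, 0, 0)ᵀ = 0. ✓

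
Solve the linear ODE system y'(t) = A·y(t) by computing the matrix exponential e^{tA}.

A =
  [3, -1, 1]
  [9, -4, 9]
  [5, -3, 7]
e^{tA} =
  [-3*t^2*exp(2*t)/2 + t*exp(2*t) + exp(2*t), t^2*exp(2*t) - t*exp(2*t), -3*t^2*exp(2*t)/2 + t*exp(2*t)]
  [9*t*exp(2*t), -6*t*exp(2*t) + exp(2*t), 9*t*exp(2*t)]
  [3*t^2*exp(2*t)/2 + 5*t*exp(2*t), -t^2*exp(2*t) - 3*t*exp(2*t), 3*t^2*exp(2*t)/2 + 5*t*exp(2*t) + exp(2*t)]

Strategy: write A = P · J · P⁻¹ where J is a Jordan canonical form, so e^{tA} = P · e^{tJ} · P⁻¹, and e^{tJ} can be computed block-by-block.

A has Jordan form
J =
  [2, 1, 0]
  [0, 2, 1]
  [0, 0, 2]
(up to reordering of blocks).

Per-block formulas:
  For a 3×3 Jordan block J_3(2): exp(t · J_3(2)) = e^(2t)·(I + t·N + (t^2/2)·N^2), where N is the 3×3 nilpotent shift.

After assembling e^{tJ} and conjugating by P, we get:

e^{tA} =
  [-3*t^2*exp(2*t)/2 + t*exp(2*t) + exp(2*t), t^2*exp(2*t) - t*exp(2*t), -3*t^2*exp(2*t)/2 + t*exp(2*t)]
  [9*t*exp(2*t), -6*t*exp(2*t) + exp(2*t), 9*t*exp(2*t)]
  [3*t^2*exp(2*t)/2 + 5*t*exp(2*t), -t^2*exp(2*t) - 3*t*exp(2*t), 3*t^2*exp(2*t)/2 + 5*t*exp(2*t) + exp(2*t)]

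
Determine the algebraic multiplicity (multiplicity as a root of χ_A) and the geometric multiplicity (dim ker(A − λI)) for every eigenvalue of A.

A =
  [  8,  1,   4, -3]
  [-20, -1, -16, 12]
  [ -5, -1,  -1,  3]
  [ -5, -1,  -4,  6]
λ = 3: alg = 4, geom = 3

Step 1 — factor the characteristic polynomial to read off the algebraic multiplicities:
  χ_A(x) = (x - 3)^4

Step 2 — compute geometric multiplicities via the rank-nullity identity g(λ) = n − rank(A − λI):
  rank(A − (3)·I) = 1, so dim ker(A − (3)·I) = n − 1 = 3

Summary:
  λ = 3: algebraic multiplicity = 4, geometric multiplicity = 3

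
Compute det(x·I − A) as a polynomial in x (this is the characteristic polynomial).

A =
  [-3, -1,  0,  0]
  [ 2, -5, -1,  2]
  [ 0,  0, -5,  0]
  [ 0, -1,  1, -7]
x^4 + 20*x^3 + 150*x^2 + 500*x + 625

Expanding det(x·I − A) (e.g. by cofactor expansion or by noting that A is similar to its Jordan form J, which has the same characteristic polynomial as A) gives
  χ_A(x) = x^4 + 20*x^3 + 150*x^2 + 500*x + 625
which factors as (x + 5)^4. The eigenvalues (with algebraic multiplicities) are λ = -5 with multiplicity 4.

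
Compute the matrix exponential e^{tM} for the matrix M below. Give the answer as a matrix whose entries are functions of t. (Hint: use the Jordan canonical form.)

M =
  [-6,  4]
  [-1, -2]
e^{tM} =
  [-2*t*exp(-4*t) + exp(-4*t), 4*t*exp(-4*t)]
  [-t*exp(-4*t), 2*t*exp(-4*t) + exp(-4*t)]

Strategy: write M = P · J · P⁻¹ where J is a Jordan canonical form, so e^{tM} = P · e^{tJ} · P⁻¹, and e^{tJ} can be computed block-by-block.

M has Jordan form
J =
  [-4,  1]
  [ 0, -4]
(up to reordering of blocks).

Per-block formulas:
  For a 2×2 Jordan block J_2(-4): exp(t · J_2(-4)) = e^(-4t)·(I + t·N), where N is the 2×2 nilpotent shift.

After assembling e^{tJ} and conjugating by P, we get:

e^{tM} =
  [-2*t*exp(-4*t) + exp(-4*t), 4*t*exp(-4*t)]
  [-t*exp(-4*t), 2*t*exp(-4*t) + exp(-4*t)]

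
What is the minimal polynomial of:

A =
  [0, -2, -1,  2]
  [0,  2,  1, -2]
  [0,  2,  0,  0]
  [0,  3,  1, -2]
x^3

The characteristic polynomial is χ_A(x) = x^4, so the eigenvalues are known. The minimal polynomial is
  m_A(x) = Π_λ (x − λ)^{k_λ}
where k_λ is the size of the *largest* Jordan block for λ (equivalently, the smallest k with (A − λI)^k v = 0 for every generalised eigenvector v of λ).

  λ = 0: largest Jordan block has size 3, contributing (x − 0)^3

So m_A(x) = x^3 = x^3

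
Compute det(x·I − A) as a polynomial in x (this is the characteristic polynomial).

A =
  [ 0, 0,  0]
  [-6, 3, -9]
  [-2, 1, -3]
x^3

Expanding det(x·I − A) (e.g. by cofactor expansion or by noting that A is similar to its Jordan form J, which has the same characteristic polynomial as A) gives
  χ_A(x) = x^3
which factors as x^3. The eigenvalues (with algebraic multiplicities) are λ = 0 with multiplicity 3.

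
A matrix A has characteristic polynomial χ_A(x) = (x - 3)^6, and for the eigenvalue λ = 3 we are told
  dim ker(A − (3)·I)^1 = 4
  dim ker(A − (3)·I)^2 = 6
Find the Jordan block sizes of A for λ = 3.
Block sizes for λ = 3: [2, 2, 1, 1]

From the dimensions of kernels of powers, the number of Jordan blocks of size at least j is d_j − d_{j−1} where d_j = dim ker(N^j) (with d_0 = 0). Computing the differences gives [4, 2].
The number of blocks of size exactly k is (#blocks of size ≥ k) − (#blocks of size ≥ k + 1), so the partition is: 2 block(s) of size 1, 2 block(s) of size 2.
In nonincreasing order the block sizes are [2, 2, 1, 1].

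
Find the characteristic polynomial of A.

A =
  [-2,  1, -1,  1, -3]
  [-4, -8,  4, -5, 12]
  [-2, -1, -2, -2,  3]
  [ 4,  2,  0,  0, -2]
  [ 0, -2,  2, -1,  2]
x^5 + 10*x^4 + 40*x^3 + 80*x^2 + 80*x + 32

Expanding det(x·I − A) (e.g. by cofactor expansion or by noting that A is similar to its Jordan form J, which has the same characteristic polynomial as A) gives
  χ_A(x) = x^5 + 10*x^4 + 40*x^3 + 80*x^2 + 80*x + 32
which factors as (x + 2)^5. The eigenvalues (with algebraic multiplicities) are λ = -2 with multiplicity 5.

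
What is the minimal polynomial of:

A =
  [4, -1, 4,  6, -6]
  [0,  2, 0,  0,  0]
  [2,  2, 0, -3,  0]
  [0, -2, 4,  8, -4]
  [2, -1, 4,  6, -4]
x^2 - 4*x + 4

The characteristic polynomial is χ_A(x) = (x - 2)^5, so the eigenvalues are known. The minimal polynomial is
  m_A(x) = Π_λ (x − λ)^{k_λ}
where k_λ is the size of the *largest* Jordan block for λ (equivalently, the smallest k with (A − λI)^k v = 0 for every generalised eigenvector v of λ).

  λ = 2: largest Jordan block has size 2, contributing (x − 2)^2

So m_A(x) = (x - 2)^2 = x^2 - 4*x + 4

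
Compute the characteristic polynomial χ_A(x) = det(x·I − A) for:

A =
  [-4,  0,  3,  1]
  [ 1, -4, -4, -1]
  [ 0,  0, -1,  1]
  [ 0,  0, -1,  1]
x^4 + 8*x^3 + 16*x^2

Expanding det(x·I − A) (e.g. by cofactor expansion or by noting that A is similar to its Jordan form J, which has the same characteristic polynomial as A) gives
  χ_A(x) = x^4 + 8*x^3 + 16*x^2
which factors as x^2*(x + 4)^2. The eigenvalues (with algebraic multiplicities) are λ = -4 with multiplicity 2, λ = 0 with multiplicity 2.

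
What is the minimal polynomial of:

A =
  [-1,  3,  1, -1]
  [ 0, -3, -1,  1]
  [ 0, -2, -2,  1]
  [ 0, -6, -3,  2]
x^3 + 3*x^2 + 3*x + 1

The characteristic polynomial is χ_A(x) = (x + 1)^4, so the eigenvalues are known. The minimal polynomial is
  m_A(x) = Π_λ (x − λ)^{k_λ}
where k_λ is the size of the *largest* Jordan block for λ (equivalently, the smallest k with (A − λI)^k v = 0 for every generalised eigenvector v of λ).

  λ = -1: largest Jordan block has size 3, contributing (x + 1)^3

So m_A(x) = (x + 1)^3 = x^3 + 3*x^2 + 3*x + 1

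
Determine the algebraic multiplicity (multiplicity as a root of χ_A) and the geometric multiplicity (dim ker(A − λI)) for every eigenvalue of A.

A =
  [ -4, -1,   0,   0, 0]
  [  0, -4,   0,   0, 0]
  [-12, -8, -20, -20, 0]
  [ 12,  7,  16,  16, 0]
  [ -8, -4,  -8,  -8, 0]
λ = -4: alg = 3, geom = 2; λ = 0: alg = 2, geom = 2

Step 1 — factor the characteristic polynomial to read off the algebraic multiplicities:
  χ_A(x) = x^2*(x + 4)^3

Step 2 — compute geometric multiplicities via the rank-nullity identity g(λ) = n − rank(A − λI):
  rank(A − (-4)·I) = 3, so dim ker(A − (-4)·I) = n − 3 = 2
  rank(A − (0)·I) = 3, so dim ker(A − (0)·I) = n − 3 = 2

Summary:
  λ = -4: algebraic multiplicity = 3, geometric multiplicity = 2
  λ = 0: algebraic multiplicity = 2, geometric multiplicity = 2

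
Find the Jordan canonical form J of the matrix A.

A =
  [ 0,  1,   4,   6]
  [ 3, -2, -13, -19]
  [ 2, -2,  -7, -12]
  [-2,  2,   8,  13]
J_3(1) ⊕ J_1(1)

The characteristic polynomial is
  det(x·I − A) = x^4 - 4*x^3 + 6*x^2 - 4*x + 1 = (x - 1)^4

Eigenvalues and multiplicities (the geometric multiplicity of λ is n − rank(A − λI), which equals the number of Jordan blocks for λ):
  λ = 1: algebraic multiplicity = 4, geometric multiplicity = 2

Determining the block sizes for each eigenvalue:
  λ = 1: with am = 4 and gm = 2, the partition is not yet determined (e.g. several partitions of 4 into 2 parts exist). Let N = A − (1)·I. Computing rank(N^1) = 2, rank(N^2) = 1, rank(N^3) = 0; the number of blocks of size ≥ j is rank(N^{j−1}) − rank(N^j), giving [2, 1, 1]. So we have 1 block(s) of size 3, 1 block(s) of size 1 → block sizes [3, 1]

Assembling the blocks gives a Jordan form
J =
  [1, 1, 0, 0]
  [0, 1, 1, 0]
  [0, 0, 1, 0]
  [0, 0, 0, 1]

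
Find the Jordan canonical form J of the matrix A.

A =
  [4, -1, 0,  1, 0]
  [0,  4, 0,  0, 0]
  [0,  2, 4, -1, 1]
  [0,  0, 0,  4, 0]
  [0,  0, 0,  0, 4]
J_2(4) ⊕ J_2(4) ⊕ J_1(4)

The characteristic polynomial is
  det(x·I − A) = x^5 - 20*x^4 + 160*x^3 - 640*x^2 + 1280*x - 1024 = (x - 4)^5

Eigenvalues and multiplicities (the geometric multiplicity of λ is n − rank(A − λI), which equals the number of Jordan blocks for λ):
  λ = 4: algebraic multiplicity = 5, geometric multiplicity = 3

Determining the block sizes for each eigenvalue:
  λ = 4: with am = 5 and gm = 3, the partition is not yet determined (e.g. several partitions of 5 into 3 parts exist). Let N = A − (4)·I. Computing rank(N^1) = 2, rank(N^2) = 0; the number of blocks of size ≥ j is rank(N^{j−1}) − rank(N^j), giving [3, 2]. So we have 2 block(s) of size 2, 1 block(s) of size 1 → block sizes [2, 2, 1]

Assembling the blocks gives a Jordan form
J =
  [4, 1, 0, 0, 0]
  [0, 4, 0, 0, 0]
  [0, 0, 4, 1, 0]
  [0, 0, 0, 4, 0]
  [0, 0, 0, 0, 4]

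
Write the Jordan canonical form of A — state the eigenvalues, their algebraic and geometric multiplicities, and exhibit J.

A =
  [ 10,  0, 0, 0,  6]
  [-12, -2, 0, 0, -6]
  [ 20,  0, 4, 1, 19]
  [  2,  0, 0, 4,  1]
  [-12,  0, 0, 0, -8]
J_1(-2) ⊕ J_1(-2) ⊕ J_3(4)

The characteristic polynomial is
  det(x·I − A) = x^5 - 8*x^4 + 4*x^3 + 80*x^2 - 64*x - 256 = (x - 4)^3*(x + 2)^2

Eigenvalues and multiplicities (the geometric multiplicity of λ is n − rank(A − λI), which equals the number of Jordan blocks for λ):
  λ = -2: algebraic multiplicity = 2, geometric multiplicity = 2
  λ = 4: algebraic multiplicity = 3, geometric multiplicity = 1

Determining the block sizes for each eigenvalue:
  λ = -2: gm = am = 2, so every block has size 1 → block sizes [1, 1]
  λ = 4: one block (gm = 1), so the single block has size am = 3 → block sizes [3]

Assembling the blocks gives a Jordan form
J =
  [-2,  0, 0, 0, 0]
  [ 0, -2, 0, 0, 0]
  [ 0,  0, 4, 1, 0]
  [ 0,  0, 0, 4, 1]
  [ 0,  0, 0, 0, 4]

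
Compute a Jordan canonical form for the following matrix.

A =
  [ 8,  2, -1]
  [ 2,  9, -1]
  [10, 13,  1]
J_3(6)

The characteristic polynomial is
  det(x·I − A) = x^3 - 18*x^2 + 108*x - 216 = (x - 6)^3

Eigenvalues and multiplicities (the geometric multiplicity of λ is n − rank(A − λI), which equals the number of Jordan blocks for λ):
  λ = 6: algebraic multiplicity = 3, geometric multiplicity = 1

Determining the block sizes for each eigenvalue:
  λ = 6: one block (gm = 1), so the single block has size am = 3 → block sizes [3]

Assembling the blocks gives a Jordan form
J =
  [6, 1, 0]
  [0, 6, 1]
  [0, 0, 6]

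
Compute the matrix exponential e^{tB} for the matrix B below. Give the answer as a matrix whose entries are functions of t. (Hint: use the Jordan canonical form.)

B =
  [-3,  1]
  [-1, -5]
e^{tB} =
  [t*exp(-4*t) + exp(-4*t), t*exp(-4*t)]
  [-t*exp(-4*t), -t*exp(-4*t) + exp(-4*t)]

Strategy: write B = P · J · P⁻¹ where J is a Jordan canonical form, so e^{tB} = P · e^{tJ} · P⁻¹, and e^{tJ} can be computed block-by-block.

B has Jordan form
J =
  [-4,  1]
  [ 0, -4]
(up to reordering of blocks).

Per-block formulas:
  For a 2×2 Jordan block J_2(-4): exp(t · J_2(-4)) = e^(-4t)·(I + t·N), where N is the 2×2 nilpotent shift.

After assembling e^{tJ} and conjugating by P, we get:

e^{tB} =
  [t*exp(-4*t) + exp(-4*t), t*exp(-4*t)]
  [-t*exp(-4*t), -t*exp(-4*t) + exp(-4*t)]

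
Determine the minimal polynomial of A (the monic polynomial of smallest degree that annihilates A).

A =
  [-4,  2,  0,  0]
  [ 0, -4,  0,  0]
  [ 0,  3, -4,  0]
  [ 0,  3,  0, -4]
x^2 + 8*x + 16

The characteristic polynomial is χ_A(x) = (x + 4)^4, so the eigenvalues are known. The minimal polynomial is
  m_A(x) = Π_λ (x − λ)^{k_λ}
where k_λ is the size of the *largest* Jordan block for λ (equivalently, the smallest k with (A − λI)^k v = 0 for every generalised eigenvector v of λ).

  λ = -4: largest Jordan block has size 2, contributing (x + 4)^2

So m_A(x) = (x + 4)^2 = x^2 + 8*x + 16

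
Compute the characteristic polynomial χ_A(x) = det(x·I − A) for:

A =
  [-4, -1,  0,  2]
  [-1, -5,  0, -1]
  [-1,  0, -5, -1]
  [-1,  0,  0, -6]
x^4 + 20*x^3 + 150*x^2 + 500*x + 625

Expanding det(x·I − A) (e.g. by cofactor expansion or by noting that A is similar to its Jordan form J, which has the same characteristic polynomial as A) gives
  χ_A(x) = x^4 + 20*x^3 + 150*x^2 + 500*x + 625
which factors as (x + 5)^4. The eigenvalues (with algebraic multiplicities) are λ = -5 with multiplicity 4.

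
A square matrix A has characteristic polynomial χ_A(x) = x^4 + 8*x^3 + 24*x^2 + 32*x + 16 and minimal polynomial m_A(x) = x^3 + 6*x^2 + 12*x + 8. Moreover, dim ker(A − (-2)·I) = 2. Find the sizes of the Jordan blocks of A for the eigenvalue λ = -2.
Block sizes for λ = -2: [3, 1]

Step 1 — from the characteristic polynomial, algebraic multiplicity of λ = -2 is 4. From dim ker(A − (-2)·I) = 2, there are exactly 2 Jordan blocks for λ = -2.
Step 2 — from the minimal polynomial, the factor (x + 2)^3 tells us the largest block for λ = -2 has size 3.
Step 3 — with total size 4, 2 blocks, and largest block 3, the block sizes (in nonincreasing order) are [3, 1].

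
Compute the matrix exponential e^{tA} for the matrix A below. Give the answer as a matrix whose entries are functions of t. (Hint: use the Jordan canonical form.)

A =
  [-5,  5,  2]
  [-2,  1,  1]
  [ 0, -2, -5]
e^{tA} =
  [-3*t^2*exp(-3*t) - 2*t*exp(-3*t) + exp(-3*t), 3*t^2*exp(-3*t) + 5*t*exp(-3*t), -3*t^2*exp(-3*t)/2 + 2*t*exp(-3*t)]
  [-2*t^2*exp(-3*t) - 2*t*exp(-3*t), 2*t^2*exp(-3*t) + 4*t*exp(-3*t) + exp(-3*t), -t^2*exp(-3*t) + t*exp(-3*t)]
  [2*t^2*exp(-3*t), -2*t^2*exp(-3*t) - 2*t*exp(-3*t), t^2*exp(-3*t) - 2*t*exp(-3*t) + exp(-3*t)]

Strategy: write A = P · J · P⁻¹ where J is a Jordan canonical form, so e^{tA} = P · e^{tJ} · P⁻¹, and e^{tJ} can be computed block-by-block.

A has Jordan form
J =
  [-3,  1,  0]
  [ 0, -3,  1]
  [ 0,  0, -3]
(up to reordering of blocks).

Per-block formulas:
  For a 3×3 Jordan block J_3(-3): exp(t · J_3(-3)) = e^(-3t)·(I + t·N + (t^2/2)·N^2), where N is the 3×3 nilpotent shift.

After assembling e^{tJ} and conjugating by P, we get:

e^{tA} =
  [-3*t^2*exp(-3*t) - 2*t*exp(-3*t) + exp(-3*t), 3*t^2*exp(-3*t) + 5*t*exp(-3*t), -3*t^2*exp(-3*t)/2 + 2*t*exp(-3*t)]
  [-2*t^2*exp(-3*t) - 2*t*exp(-3*t), 2*t^2*exp(-3*t) + 4*t*exp(-3*t) + exp(-3*t), -t^2*exp(-3*t) + t*exp(-3*t)]
  [2*t^2*exp(-3*t), -2*t^2*exp(-3*t) - 2*t*exp(-3*t), t^2*exp(-3*t) - 2*t*exp(-3*t) + exp(-3*t)]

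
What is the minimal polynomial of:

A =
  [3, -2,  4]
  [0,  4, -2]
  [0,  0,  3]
x^2 - 7*x + 12

The characteristic polynomial is χ_A(x) = (x - 4)*(x - 3)^2, so the eigenvalues are known. The minimal polynomial is
  m_A(x) = Π_λ (x − λ)^{k_λ}
where k_λ is the size of the *largest* Jordan block for λ (equivalently, the smallest k with (A − λI)^k v = 0 for every generalised eigenvector v of λ).

  λ = 3: largest Jordan block has size 1, contributing (x − 3)
  λ = 4: largest Jordan block has size 1, contributing (x − 4)

So m_A(x) = (x - 4)*(x - 3) = x^2 - 7*x + 12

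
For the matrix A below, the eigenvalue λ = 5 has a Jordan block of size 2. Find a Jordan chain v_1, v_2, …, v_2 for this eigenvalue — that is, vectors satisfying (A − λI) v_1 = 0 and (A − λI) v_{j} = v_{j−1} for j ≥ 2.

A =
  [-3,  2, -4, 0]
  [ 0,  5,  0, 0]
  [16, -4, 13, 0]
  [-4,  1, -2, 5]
A Jordan chain for λ = 5 of length 2:
v_1 = (-8, 0, 16, -4)ᵀ
v_2 = (1, 0, 0, 0)ᵀ

Let N = A − (5)·I. We want v_2 with N^2 v_2 = 0 but N^1 v_2 ≠ 0; then v_{j-1} := N · v_j for j = 2, …, 2.

Pick v_2 = (1, 0, 0, 0)ᵀ.
Then v_1 = N · v_2 = (-8, 0, 16, -4)ᵀ.

Sanity check: (A − (5)·I) v_1 = (0, 0, 0, 0)ᵀ = 0. ✓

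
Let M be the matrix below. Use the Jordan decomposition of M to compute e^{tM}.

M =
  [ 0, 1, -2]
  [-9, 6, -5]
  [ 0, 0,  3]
e^{tM} =
  [-3*t*exp(3*t) + exp(3*t), t*exp(3*t), t^2*exp(3*t)/2 - 2*t*exp(3*t)]
  [-9*t*exp(3*t), 3*t*exp(3*t) + exp(3*t), 3*t^2*exp(3*t)/2 - 5*t*exp(3*t)]
  [0, 0, exp(3*t)]

Strategy: write M = P · J · P⁻¹ where J is a Jordan canonical form, so e^{tM} = P · e^{tJ} · P⁻¹, and e^{tJ} can be computed block-by-block.

M has Jordan form
J =
  [3, 1, 0]
  [0, 3, 1]
  [0, 0, 3]
(up to reordering of blocks).

Per-block formulas:
  For a 3×3 Jordan block J_3(3): exp(t · J_3(3)) = e^(3t)·(I + t·N + (t^2/2)·N^2), where N is the 3×3 nilpotent shift.

After assembling e^{tJ} and conjugating by P, we get:

e^{tM} =
  [-3*t*exp(3*t) + exp(3*t), t*exp(3*t), t^2*exp(3*t)/2 - 2*t*exp(3*t)]
  [-9*t*exp(3*t), 3*t*exp(3*t) + exp(3*t), 3*t^2*exp(3*t)/2 - 5*t*exp(3*t)]
  [0, 0, exp(3*t)]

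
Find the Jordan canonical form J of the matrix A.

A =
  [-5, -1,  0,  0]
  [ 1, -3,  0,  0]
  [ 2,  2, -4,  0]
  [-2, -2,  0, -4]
J_2(-4) ⊕ J_1(-4) ⊕ J_1(-4)

The characteristic polynomial is
  det(x·I − A) = x^4 + 16*x^3 + 96*x^2 + 256*x + 256 = (x + 4)^4

Eigenvalues and multiplicities (the geometric multiplicity of λ is n − rank(A − λI), which equals the number of Jordan blocks for λ):
  λ = -4: algebraic multiplicity = 4, geometric multiplicity = 3

Determining the block sizes for each eigenvalue:
  λ = -4: 3 blocks summing to 4 forces exactly one block of size 2 and the rest size 1 → block sizes [2, 1, 1]

Assembling the blocks gives a Jordan form
J =
  [-4,  1,  0,  0]
  [ 0, -4,  0,  0]
  [ 0,  0, -4,  0]
  [ 0,  0,  0, -4]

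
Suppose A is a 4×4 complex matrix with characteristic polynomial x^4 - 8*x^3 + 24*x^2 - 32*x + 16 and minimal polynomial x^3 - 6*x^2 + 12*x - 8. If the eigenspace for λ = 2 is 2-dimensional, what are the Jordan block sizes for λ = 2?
Block sizes for λ = 2: [3, 1]

Step 1 — from the characteristic polynomial, algebraic multiplicity of λ = 2 is 4. From dim ker(A − (2)·I) = 2, there are exactly 2 Jordan blocks for λ = 2.
Step 2 — from the minimal polynomial, the factor (x − 2)^3 tells us the largest block for λ = 2 has size 3.
Step 3 — with total size 4, 2 blocks, and largest block 3, the block sizes (in nonincreasing order) are [3, 1].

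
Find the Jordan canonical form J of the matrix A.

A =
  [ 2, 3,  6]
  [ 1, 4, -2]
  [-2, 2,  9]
J_2(5) ⊕ J_1(5)

The characteristic polynomial is
  det(x·I − A) = x^3 - 15*x^2 + 75*x - 125 = (x - 5)^3

Eigenvalues and multiplicities (the geometric multiplicity of λ is n − rank(A − λI), which equals the number of Jordan blocks for λ):
  λ = 5: algebraic multiplicity = 3, geometric multiplicity = 2

Determining the block sizes for each eigenvalue:
  λ = 5: 2 blocks summing to 3 forces exactly one block of size 2 and the rest size 1 → block sizes [2, 1]

Assembling the blocks gives a Jordan form
J =
  [5, 1, 0]
  [0, 5, 0]
  [0, 0, 5]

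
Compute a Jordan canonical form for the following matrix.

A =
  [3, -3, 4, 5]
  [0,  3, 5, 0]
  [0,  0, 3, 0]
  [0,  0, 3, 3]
J_2(3) ⊕ J_2(3)

The characteristic polynomial is
  det(x·I − A) = x^4 - 12*x^3 + 54*x^2 - 108*x + 81 = (x - 3)^4

Eigenvalues and multiplicities (the geometric multiplicity of λ is n − rank(A − λI), which equals the number of Jordan blocks for λ):
  λ = 3: algebraic multiplicity = 4, geometric multiplicity = 2

Determining the block sizes for each eigenvalue:
  λ = 3: with am = 4 and gm = 2, the partition is not yet determined (e.g. several partitions of 4 into 2 parts exist). Let N = A − (3)·I. Computing rank(N^1) = 2, rank(N^2) = 0; the number of blocks of size ≥ j is rank(N^{j−1}) − rank(N^j), giving [2, 2]. So we have 2 block(s) of size 2 → block sizes [2, 2]

Assembling the blocks gives a Jordan form
J =
  [3, 1, 0, 0]
  [0, 3, 0, 0]
  [0, 0, 3, 1]
  [0, 0, 0, 3]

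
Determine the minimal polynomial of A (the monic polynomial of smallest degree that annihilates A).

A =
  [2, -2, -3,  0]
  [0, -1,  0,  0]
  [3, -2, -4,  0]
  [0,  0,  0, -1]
x^2 + 2*x + 1

The characteristic polynomial is χ_A(x) = (x + 1)^4, so the eigenvalues are known. The minimal polynomial is
  m_A(x) = Π_λ (x − λ)^{k_λ}
where k_λ is the size of the *largest* Jordan block for λ (equivalently, the smallest k with (A − λI)^k v = 0 for every generalised eigenvector v of λ).

  λ = -1: largest Jordan block has size 2, contributing (x + 1)^2

So m_A(x) = (x + 1)^2 = x^2 + 2*x + 1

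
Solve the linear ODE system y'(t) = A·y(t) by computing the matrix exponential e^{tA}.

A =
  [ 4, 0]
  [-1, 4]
e^{tA} =
  [exp(4*t), 0]
  [-t*exp(4*t), exp(4*t)]

Strategy: write A = P · J · P⁻¹ where J is a Jordan canonical form, so e^{tA} = P · e^{tJ} · P⁻¹, and e^{tJ} can be computed block-by-block.

A has Jordan form
J =
  [4, 1]
  [0, 4]
(up to reordering of blocks).

Per-block formulas:
  For a 2×2 Jordan block J_2(4): exp(t · J_2(4)) = e^(4t)·(I + t·N), where N is the 2×2 nilpotent shift.

After assembling e^{tJ} and conjugating by P, we get:

e^{tA} =
  [exp(4*t), 0]
  [-t*exp(4*t), exp(4*t)]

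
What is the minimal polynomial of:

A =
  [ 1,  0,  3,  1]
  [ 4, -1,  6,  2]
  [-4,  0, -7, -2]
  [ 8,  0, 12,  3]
x^2 + 2*x + 1

The characteristic polynomial is χ_A(x) = (x + 1)^4, so the eigenvalues are known. The minimal polynomial is
  m_A(x) = Π_λ (x − λ)^{k_λ}
where k_λ is the size of the *largest* Jordan block for λ (equivalently, the smallest k with (A − λI)^k v = 0 for every generalised eigenvector v of λ).

  λ = -1: largest Jordan block has size 2, contributing (x + 1)^2

So m_A(x) = (x + 1)^2 = x^2 + 2*x + 1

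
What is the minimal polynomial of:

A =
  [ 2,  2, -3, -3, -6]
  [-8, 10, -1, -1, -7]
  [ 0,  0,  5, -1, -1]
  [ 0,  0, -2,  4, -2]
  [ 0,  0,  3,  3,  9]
x^3 - 18*x^2 + 108*x - 216

The characteristic polynomial is χ_A(x) = (x - 6)^5, so the eigenvalues are known. The minimal polynomial is
  m_A(x) = Π_λ (x − λ)^{k_λ}
where k_λ is the size of the *largest* Jordan block for λ (equivalently, the smallest k with (A − λI)^k v = 0 for every generalised eigenvector v of λ).

  λ = 6: largest Jordan block has size 3, contributing (x − 6)^3

So m_A(x) = (x - 6)^3 = x^3 - 18*x^2 + 108*x - 216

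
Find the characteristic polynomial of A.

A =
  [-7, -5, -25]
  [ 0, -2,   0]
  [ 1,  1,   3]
x^3 + 6*x^2 + 12*x + 8

Expanding det(x·I − A) (e.g. by cofactor expansion or by noting that A is similar to its Jordan form J, which has the same characteristic polynomial as A) gives
  χ_A(x) = x^3 + 6*x^2 + 12*x + 8
which factors as (x + 2)^3. The eigenvalues (with algebraic multiplicities) are λ = -2 with multiplicity 3.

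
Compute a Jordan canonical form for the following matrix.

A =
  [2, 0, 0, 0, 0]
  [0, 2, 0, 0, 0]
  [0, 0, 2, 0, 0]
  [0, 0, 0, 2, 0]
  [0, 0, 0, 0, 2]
J_1(2) ⊕ J_1(2) ⊕ J_1(2) ⊕ J_1(2) ⊕ J_1(2)

The characteristic polynomial is
  det(x·I − A) = x^5 - 10*x^4 + 40*x^3 - 80*x^2 + 80*x - 32 = (x - 2)^5

Eigenvalues and multiplicities (the geometric multiplicity of λ is n − rank(A − λI), which equals the number of Jordan blocks for λ):
  λ = 2: algebraic multiplicity = 5, geometric multiplicity = 5

Determining the block sizes for each eigenvalue:
  λ = 2: gm = am = 5, so every block has size 1 → block sizes [1, 1, 1, 1, 1]

Assembling the blocks gives a Jordan form
J =
  [2, 0, 0, 0, 0]
  [0, 2, 0, 0, 0]
  [0, 0, 2, 0, 0]
  [0, 0, 0, 2, 0]
  [0, 0, 0, 0, 2]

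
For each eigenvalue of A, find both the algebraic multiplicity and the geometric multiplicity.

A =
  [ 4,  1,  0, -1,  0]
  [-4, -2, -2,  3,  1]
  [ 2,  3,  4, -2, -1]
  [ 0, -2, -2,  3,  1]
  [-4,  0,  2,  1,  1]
λ = 2: alg = 5, geom = 3

Step 1 — factor the characteristic polynomial to read off the algebraic multiplicities:
  χ_A(x) = (x - 2)^5

Step 2 — compute geometric multiplicities via the rank-nullity identity g(λ) = n − rank(A − λI):
  rank(A − (2)·I) = 2, so dim ker(A − (2)·I) = n − 2 = 3

Summary:
  λ = 2: algebraic multiplicity = 5, geometric multiplicity = 3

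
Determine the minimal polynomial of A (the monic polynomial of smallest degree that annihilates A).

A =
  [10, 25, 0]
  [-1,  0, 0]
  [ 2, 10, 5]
x^2 - 10*x + 25

The characteristic polynomial is χ_A(x) = (x - 5)^3, so the eigenvalues are known. The minimal polynomial is
  m_A(x) = Π_λ (x − λ)^{k_λ}
where k_λ is the size of the *largest* Jordan block for λ (equivalently, the smallest k with (A − λI)^k v = 0 for every generalised eigenvector v of λ).

  λ = 5: largest Jordan block has size 2, contributing (x − 5)^2

So m_A(x) = (x - 5)^2 = x^2 - 10*x + 25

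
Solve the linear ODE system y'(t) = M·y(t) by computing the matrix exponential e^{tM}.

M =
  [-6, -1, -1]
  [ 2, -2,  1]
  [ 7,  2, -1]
e^{tM} =
  [-3*t*exp(-3*t) + exp(-3*t), -t*exp(-3*t), -t*exp(-3*t)]
  [3*t^2*exp(-3*t)/2 + 2*t*exp(-3*t), t^2*exp(-3*t)/2 + t*exp(-3*t) + exp(-3*t), t^2*exp(-3*t)/2 + t*exp(-3*t)]
  [-3*t^2*exp(-3*t)/2 + 7*t*exp(-3*t), -t^2*exp(-3*t)/2 + 2*t*exp(-3*t), -t^2*exp(-3*t)/2 + 2*t*exp(-3*t) + exp(-3*t)]

Strategy: write M = P · J · P⁻¹ where J is a Jordan canonical form, so e^{tM} = P · e^{tJ} · P⁻¹, and e^{tJ} can be computed block-by-block.

M has Jordan form
J =
  [-3,  1,  0]
  [ 0, -3,  1]
  [ 0,  0, -3]
(up to reordering of blocks).

Per-block formulas:
  For a 3×3 Jordan block J_3(-3): exp(t · J_3(-3)) = e^(-3t)·(I + t·N + (t^2/2)·N^2), where N is the 3×3 nilpotent shift.

After assembling e^{tJ} and conjugating by P, we get:

e^{tM} =
  [-3*t*exp(-3*t) + exp(-3*t), -t*exp(-3*t), -t*exp(-3*t)]
  [3*t^2*exp(-3*t)/2 + 2*t*exp(-3*t), t^2*exp(-3*t)/2 + t*exp(-3*t) + exp(-3*t), t^2*exp(-3*t)/2 + t*exp(-3*t)]
  [-3*t^2*exp(-3*t)/2 + 7*t*exp(-3*t), -t^2*exp(-3*t)/2 + 2*t*exp(-3*t), -t^2*exp(-3*t)/2 + 2*t*exp(-3*t) + exp(-3*t)]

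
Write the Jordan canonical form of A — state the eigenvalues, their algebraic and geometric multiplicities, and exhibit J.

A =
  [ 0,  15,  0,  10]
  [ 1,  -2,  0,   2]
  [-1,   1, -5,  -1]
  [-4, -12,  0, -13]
J_2(-5) ⊕ J_2(-5)

The characteristic polynomial is
  det(x·I − A) = x^4 + 20*x^3 + 150*x^2 + 500*x + 625 = (x + 5)^4

Eigenvalues and multiplicities (the geometric multiplicity of λ is n − rank(A − λI), which equals the number of Jordan blocks for λ):
  λ = -5: algebraic multiplicity = 4, geometric multiplicity = 2

Determining the block sizes for each eigenvalue:
  λ = -5: with am = 4 and gm = 2, the partition is not yet determined (e.g. several partitions of 4 into 2 parts exist). Let N = A − (-5)·I. Computing rank(N^1) = 2, rank(N^2) = 0; the number of blocks of size ≥ j is rank(N^{j−1}) − rank(N^j), giving [2, 2]. So we have 2 block(s) of size 2 → block sizes [2, 2]

Assembling the blocks gives a Jordan form
J =
  [-5,  1,  0,  0]
  [ 0, -5,  0,  0]
  [ 0,  0, -5,  1]
  [ 0,  0,  0, -5]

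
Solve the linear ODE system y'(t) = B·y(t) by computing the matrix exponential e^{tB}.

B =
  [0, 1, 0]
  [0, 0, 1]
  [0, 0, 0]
e^{tB} =
  [1, t, t^2/2]
  [0, 1, t]
  [0, 0, 1]

Strategy: write B = P · J · P⁻¹ where J is a Jordan canonical form, so e^{tB} = P · e^{tJ} · P⁻¹, and e^{tJ} can be computed block-by-block.

B has Jordan form
J =
  [0, 1, 0]
  [0, 0, 1]
  [0, 0, 0]
(up to reordering of blocks).

Per-block formulas:
  For a 3×3 Jordan block J_3(0): exp(t · J_3(0)) = e^(0t)·(I + t·N + (t^2/2)·N^2), where N is the 3×3 nilpotent shift.

After assembling e^{tJ} and conjugating by P, we get:

e^{tB} =
  [1, t, t^2/2]
  [0, 1, t]
  [0, 0, 1]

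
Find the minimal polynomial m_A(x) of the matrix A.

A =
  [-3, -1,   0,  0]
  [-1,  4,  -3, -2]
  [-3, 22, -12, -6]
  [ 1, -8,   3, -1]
x^3 + 9*x^2 + 27*x + 27

The characteristic polynomial is χ_A(x) = (x + 3)^4, so the eigenvalues are known. The minimal polynomial is
  m_A(x) = Π_λ (x − λ)^{k_λ}
where k_λ is the size of the *largest* Jordan block for λ (equivalently, the smallest k with (A − λI)^k v = 0 for every generalised eigenvector v of λ).

  λ = -3: largest Jordan block has size 3, contributing (x + 3)^3

So m_A(x) = (x + 3)^3 = x^3 + 9*x^2 + 27*x + 27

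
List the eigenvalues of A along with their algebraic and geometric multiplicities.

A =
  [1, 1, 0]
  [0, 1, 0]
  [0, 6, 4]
λ = 1: alg = 2, geom = 1; λ = 4: alg = 1, geom = 1

Step 1 — factor the characteristic polynomial to read off the algebraic multiplicities:
  χ_A(x) = (x - 4)*(x - 1)^2

Step 2 — compute geometric multiplicities via the rank-nullity identity g(λ) = n − rank(A − λI):
  rank(A − (1)·I) = 2, so dim ker(A − (1)·I) = n − 2 = 1
  rank(A − (4)·I) = 2, so dim ker(A − (4)·I) = n − 2 = 1

Summary:
  λ = 1: algebraic multiplicity = 2, geometric multiplicity = 1
  λ = 4: algebraic multiplicity = 1, geometric multiplicity = 1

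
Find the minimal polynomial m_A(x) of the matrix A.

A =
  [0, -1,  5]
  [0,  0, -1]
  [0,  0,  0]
x^3

The characteristic polynomial is χ_A(x) = x^3, so the eigenvalues are known. The minimal polynomial is
  m_A(x) = Π_λ (x − λ)^{k_λ}
where k_λ is the size of the *largest* Jordan block for λ (equivalently, the smallest k with (A − λI)^k v = 0 for every generalised eigenvector v of λ).

  λ = 0: largest Jordan block has size 3, contributing (x − 0)^3

So m_A(x) = x^3 = x^3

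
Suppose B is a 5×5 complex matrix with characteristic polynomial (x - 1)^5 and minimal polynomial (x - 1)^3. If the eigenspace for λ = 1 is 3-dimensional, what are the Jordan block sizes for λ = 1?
Block sizes for λ = 1: [3, 1, 1]

Step 1 — from the characteristic polynomial, algebraic multiplicity of λ = 1 is 5. From dim ker(B − (1)·I) = 3, there are exactly 3 Jordan blocks for λ = 1.
Step 2 — from the minimal polynomial, the factor (x − 1)^3 tells us the largest block for λ = 1 has size 3.
Step 3 — with total size 5, 3 blocks, and largest block 3, the block sizes (in nonincreasing order) are [3, 1, 1].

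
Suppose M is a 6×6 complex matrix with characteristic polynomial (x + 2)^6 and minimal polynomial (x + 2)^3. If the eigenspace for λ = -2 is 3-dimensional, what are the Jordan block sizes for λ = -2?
Block sizes for λ = -2: [3, 2, 1]

Step 1 — from the characteristic polynomial, algebraic multiplicity of λ = -2 is 6. From dim ker(M − (-2)·I) = 3, there are exactly 3 Jordan blocks for λ = -2.
Step 2 — from the minimal polynomial, the factor (x + 2)^3 tells us the largest block for λ = -2 has size 3.
Step 3 — with total size 6, 3 blocks, and largest block 3, the block sizes (in nonincreasing order) are [3, 2, 1].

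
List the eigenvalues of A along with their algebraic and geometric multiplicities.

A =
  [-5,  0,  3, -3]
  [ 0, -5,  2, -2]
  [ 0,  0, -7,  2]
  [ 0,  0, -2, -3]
λ = -5: alg = 4, geom = 3

Step 1 — factor the characteristic polynomial to read off the algebraic multiplicities:
  χ_A(x) = (x + 5)^4

Step 2 — compute geometric multiplicities via the rank-nullity identity g(λ) = n − rank(A − λI):
  rank(A − (-5)·I) = 1, so dim ker(A − (-5)·I) = n − 1 = 3

Summary:
  λ = -5: algebraic multiplicity = 4, geometric multiplicity = 3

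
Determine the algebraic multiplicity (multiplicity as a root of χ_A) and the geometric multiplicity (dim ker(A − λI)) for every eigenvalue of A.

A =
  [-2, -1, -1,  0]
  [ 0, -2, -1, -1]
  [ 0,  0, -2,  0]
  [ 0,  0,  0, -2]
λ = -2: alg = 4, geom = 2

Step 1 — factor the characteristic polynomial to read off the algebraic multiplicities:
  χ_A(x) = (x + 2)^4

Step 2 — compute geometric multiplicities via the rank-nullity identity g(λ) = n − rank(A − λI):
  rank(A − (-2)·I) = 2, so dim ker(A − (-2)·I) = n − 2 = 2

Summary:
  λ = -2: algebraic multiplicity = 4, geometric multiplicity = 2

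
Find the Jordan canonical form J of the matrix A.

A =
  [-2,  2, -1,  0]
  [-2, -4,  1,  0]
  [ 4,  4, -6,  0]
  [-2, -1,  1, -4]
J_3(-4) ⊕ J_1(-4)

The characteristic polynomial is
  det(x·I − A) = x^4 + 16*x^3 + 96*x^2 + 256*x + 256 = (x + 4)^4

Eigenvalues and multiplicities (the geometric multiplicity of λ is n − rank(A − λI), which equals the number of Jordan blocks for λ):
  λ = -4: algebraic multiplicity = 4, geometric multiplicity = 2

Determining the block sizes for each eigenvalue:
  λ = -4: with am = 4 and gm = 2, the partition is not yet determined (e.g. several partitions of 4 into 2 parts exist). Let N = A − (-4)·I. Computing rank(N^1) = 2, rank(N^2) = 1, rank(N^3) = 0; the number of blocks of size ≥ j is rank(N^{j−1}) − rank(N^j), giving [2, 1, 1]. So we have 1 block(s) of size 3, 1 block(s) of size 1 → block sizes [3, 1]

Assembling the blocks gives a Jordan form
J =
  [-4,  1,  0,  0]
  [ 0, -4,  1,  0]
  [ 0,  0, -4,  0]
  [ 0,  0,  0, -4]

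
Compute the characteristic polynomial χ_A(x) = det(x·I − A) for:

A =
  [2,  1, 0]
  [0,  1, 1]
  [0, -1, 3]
x^3 - 6*x^2 + 12*x - 8

Expanding det(x·I − A) (e.g. by cofactor expansion or by noting that A is similar to its Jordan form J, which has the same characteristic polynomial as A) gives
  χ_A(x) = x^3 - 6*x^2 + 12*x - 8
which factors as (x - 2)^3. The eigenvalues (with algebraic multiplicities) are λ = 2 with multiplicity 3.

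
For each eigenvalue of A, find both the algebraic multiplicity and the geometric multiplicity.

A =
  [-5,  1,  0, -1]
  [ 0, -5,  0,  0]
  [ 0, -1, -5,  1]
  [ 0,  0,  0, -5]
λ = -5: alg = 4, geom = 3

Step 1 — factor the characteristic polynomial to read off the algebraic multiplicities:
  χ_A(x) = (x + 5)^4

Step 2 — compute geometric multiplicities via the rank-nullity identity g(λ) = n − rank(A − λI):
  rank(A − (-5)·I) = 1, so dim ker(A − (-5)·I) = n − 1 = 3

Summary:
  λ = -5: algebraic multiplicity = 4, geometric multiplicity = 3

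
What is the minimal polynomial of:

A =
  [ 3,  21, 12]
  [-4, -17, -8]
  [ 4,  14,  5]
x^2 + 6*x + 9

The characteristic polynomial is χ_A(x) = (x + 3)^3, so the eigenvalues are known. The minimal polynomial is
  m_A(x) = Π_λ (x − λ)^{k_λ}
where k_λ is the size of the *largest* Jordan block for λ (equivalently, the smallest k with (A − λI)^k v = 0 for every generalised eigenvector v of λ).

  λ = -3: largest Jordan block has size 2, contributing (x + 3)^2

So m_A(x) = (x + 3)^2 = x^2 + 6*x + 9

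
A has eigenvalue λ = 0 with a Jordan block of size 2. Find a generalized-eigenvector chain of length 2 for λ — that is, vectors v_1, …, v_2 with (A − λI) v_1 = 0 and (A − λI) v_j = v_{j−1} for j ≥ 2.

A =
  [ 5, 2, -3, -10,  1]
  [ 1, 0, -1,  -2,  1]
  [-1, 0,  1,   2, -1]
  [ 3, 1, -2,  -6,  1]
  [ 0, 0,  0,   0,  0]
A Jordan chain for λ = 0 of length 2:
v_1 = (5, 1, -1, 3, 0)ᵀ
v_2 = (1, 0, 0, 0, 0)ᵀ

Let N = A − (0)·I. We want v_2 with N^2 v_2 = 0 but N^1 v_2 ≠ 0; then v_{j-1} := N · v_j for j = 2, …, 2.

Pick v_2 = (1, 0, 0, 0, 0)ᵀ.
Then v_1 = N · v_2 = (5, 1, -1, 3, 0)ᵀ.

Sanity check: (A − (0)·I) v_1 = (0, 0, 0, 0, 0)ᵀ = 0. ✓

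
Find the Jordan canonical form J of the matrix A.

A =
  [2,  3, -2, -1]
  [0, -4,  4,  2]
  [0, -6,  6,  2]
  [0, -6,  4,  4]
J_2(2) ⊕ J_1(2) ⊕ J_1(2)

The characteristic polynomial is
  det(x·I − A) = x^4 - 8*x^3 + 24*x^2 - 32*x + 16 = (x - 2)^4

Eigenvalues and multiplicities (the geometric multiplicity of λ is n − rank(A − λI), which equals the number of Jordan blocks for λ):
  λ = 2: algebraic multiplicity = 4, geometric multiplicity = 3

Determining the block sizes for each eigenvalue:
  λ = 2: 3 blocks summing to 4 forces exactly one block of size 2 and the rest size 1 → block sizes [2, 1, 1]

Assembling the blocks gives a Jordan form
J =
  [2, 1, 0, 0]
  [0, 2, 0, 0]
  [0, 0, 2, 0]
  [0, 0, 0, 2]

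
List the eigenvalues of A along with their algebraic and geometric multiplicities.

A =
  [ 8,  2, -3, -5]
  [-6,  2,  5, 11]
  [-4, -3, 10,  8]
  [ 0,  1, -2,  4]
λ = 6: alg = 4, geom = 2

Step 1 — factor the characteristic polynomial to read off the algebraic multiplicities:
  χ_A(x) = (x - 6)^4

Step 2 — compute geometric multiplicities via the rank-nullity identity g(λ) = n − rank(A − λI):
  rank(A − (6)·I) = 2, so dim ker(A − (6)·I) = n − 2 = 2

Summary:
  λ = 6: algebraic multiplicity = 4, geometric multiplicity = 2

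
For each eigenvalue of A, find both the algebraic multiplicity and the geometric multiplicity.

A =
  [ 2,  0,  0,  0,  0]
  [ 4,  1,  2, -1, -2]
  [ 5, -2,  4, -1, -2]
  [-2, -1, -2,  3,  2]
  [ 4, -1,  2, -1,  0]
λ = 2: alg = 5, geom = 3

Step 1 — factor the characteristic polynomial to read off the algebraic multiplicities:
  χ_A(x) = (x - 2)^5

Step 2 — compute geometric multiplicities via the rank-nullity identity g(λ) = n − rank(A − λI):
  rank(A − (2)·I) = 2, so dim ker(A − (2)·I) = n − 2 = 3

Summary:
  λ = 2: algebraic multiplicity = 5, geometric multiplicity = 3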